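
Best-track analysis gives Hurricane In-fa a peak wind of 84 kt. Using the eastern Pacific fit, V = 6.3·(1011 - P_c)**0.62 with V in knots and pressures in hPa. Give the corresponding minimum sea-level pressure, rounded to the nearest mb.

946 mb

ΔP = (V / 6.3)^(1/0.62) = (84/6.3)^1.613.
84/6.3 = 13.333; 13.333^1.613 ≈ 65.23 mb.
P_c = 1011 − 65.23 = 945.77 ≈ 946 mb.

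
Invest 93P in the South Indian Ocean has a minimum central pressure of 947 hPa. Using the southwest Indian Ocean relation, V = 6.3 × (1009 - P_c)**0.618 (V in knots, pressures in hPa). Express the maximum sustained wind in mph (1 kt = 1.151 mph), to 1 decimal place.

92.9 mph

ΔP = 1009 − 947 = 62 hPa.
V ≈ 6.3 × 62^0.618 = 6.3 × 12.814 ≈ 80.731 kt.
80.731 × 1.151 ≈ 92.92 mph → 92.9 mph.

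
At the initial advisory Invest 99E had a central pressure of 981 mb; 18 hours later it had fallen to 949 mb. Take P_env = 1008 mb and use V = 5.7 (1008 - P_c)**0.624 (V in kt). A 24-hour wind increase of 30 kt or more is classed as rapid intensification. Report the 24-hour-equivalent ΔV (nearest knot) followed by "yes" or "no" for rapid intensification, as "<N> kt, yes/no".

V₁: ΔP = 27, V ≈ 5.7 × 27^0.624 ≈ 44.57 kt.
V₂: ΔP = 59, V ≈ 5.7 × 59^0.624 ≈ 72.59 kt.
ΔV over 18 h = 28.02 kt → 24 h equivalent = 28.02 × 24/18 ≈ 37.36 kt.
37 kt ≥ 30 kt ⇒ rapid intensification.

37 kt, yes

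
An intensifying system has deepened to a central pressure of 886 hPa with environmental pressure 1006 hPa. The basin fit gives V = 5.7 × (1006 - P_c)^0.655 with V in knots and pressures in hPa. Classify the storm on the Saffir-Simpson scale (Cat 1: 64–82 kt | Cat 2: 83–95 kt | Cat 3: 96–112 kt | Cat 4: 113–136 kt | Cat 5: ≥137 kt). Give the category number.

ΔP = 1006 − 886 = 120 hPa.
V ≈ 5.7 × 120^0.655 = 5.7 × 23.01 ≈ 131 kt.
131 kt falls in the Category 4 band.

4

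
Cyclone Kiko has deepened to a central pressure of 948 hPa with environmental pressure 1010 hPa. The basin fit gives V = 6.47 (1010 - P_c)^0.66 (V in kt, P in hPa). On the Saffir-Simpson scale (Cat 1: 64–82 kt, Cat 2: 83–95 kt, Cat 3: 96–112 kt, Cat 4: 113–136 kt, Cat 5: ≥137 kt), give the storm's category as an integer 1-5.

ΔP = 1010 − 948 = 62 hPa.
V ≈ 6.47 × 62^0.66 = 6.47 × 15.24 ≈ 99 kt.
99 kt falls in the Category 3 band.

3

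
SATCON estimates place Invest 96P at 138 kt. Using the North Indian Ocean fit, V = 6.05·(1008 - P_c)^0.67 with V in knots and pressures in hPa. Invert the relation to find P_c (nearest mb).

ΔP = (V / 6.05)^(1/0.67) = (138/6.05)^1.493.
138/6.05 = 22.810; 22.810^1.493 ≈ 106.43 mb.
P_c = 1008 − 106.43 = 901.57 ≈ 902 mb.

902 mb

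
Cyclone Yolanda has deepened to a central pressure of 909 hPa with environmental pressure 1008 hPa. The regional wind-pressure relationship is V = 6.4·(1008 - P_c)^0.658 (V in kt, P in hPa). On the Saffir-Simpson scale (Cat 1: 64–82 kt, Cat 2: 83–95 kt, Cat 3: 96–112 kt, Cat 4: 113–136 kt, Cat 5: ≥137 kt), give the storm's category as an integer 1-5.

4

ΔP = 1008 − 909 = 99 hPa.
V ≈ 6.4 × 99^0.658 = 6.4 × 20.56 ≈ 132 kt.
132 kt falls in the Category 4 band.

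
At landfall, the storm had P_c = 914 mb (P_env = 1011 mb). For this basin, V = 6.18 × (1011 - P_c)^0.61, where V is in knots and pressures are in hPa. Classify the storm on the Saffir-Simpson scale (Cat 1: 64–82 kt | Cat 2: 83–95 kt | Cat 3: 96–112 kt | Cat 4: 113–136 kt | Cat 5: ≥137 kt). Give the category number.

3

ΔP = 1011 − 914 = 97 mb.
V ≈ 6.18 × 97^0.61 = 6.18 × 16.29 ≈ 101 kt.
101 kt falls in the Category 3 band.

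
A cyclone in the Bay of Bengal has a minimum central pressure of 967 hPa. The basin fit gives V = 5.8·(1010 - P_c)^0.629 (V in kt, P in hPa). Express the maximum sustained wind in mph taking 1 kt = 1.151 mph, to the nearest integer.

ΔP = 1010 − 967 = 43 hPa.
V ≈ 5.8 × 43^0.629 = 5.8 × 10.653 ≈ 61.785 kt.
61.785 × 1.151 ≈ 71.11 mph → 71 mph.

71 mph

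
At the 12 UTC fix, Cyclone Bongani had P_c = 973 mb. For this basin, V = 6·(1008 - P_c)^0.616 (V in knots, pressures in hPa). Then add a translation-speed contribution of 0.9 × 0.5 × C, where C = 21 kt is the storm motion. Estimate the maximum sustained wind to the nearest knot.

ΔP = 1008 − 973 = 35 mb.
35^0.616 ≈ 8.936.
V ≈ 6 × 8.936 ≈ 53.6 kt.
Translation term: 0.9 × 0.5 × 21 = 9.45 kt.
Corrected V ≈ 63.05 kt → 63 kt.

63 kt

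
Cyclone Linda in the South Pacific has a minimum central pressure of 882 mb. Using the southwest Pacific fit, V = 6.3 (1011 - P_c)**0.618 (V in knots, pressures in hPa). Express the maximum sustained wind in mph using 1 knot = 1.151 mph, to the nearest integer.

ΔP = 1011 − 882 = 129 mb.
V ≈ 6.3 × 129^0.618 = 6.3 × 20.153 ≈ 126.965 kt.
126.965 × 1.151 ≈ 146.14 mph → 146 mph.

146 mph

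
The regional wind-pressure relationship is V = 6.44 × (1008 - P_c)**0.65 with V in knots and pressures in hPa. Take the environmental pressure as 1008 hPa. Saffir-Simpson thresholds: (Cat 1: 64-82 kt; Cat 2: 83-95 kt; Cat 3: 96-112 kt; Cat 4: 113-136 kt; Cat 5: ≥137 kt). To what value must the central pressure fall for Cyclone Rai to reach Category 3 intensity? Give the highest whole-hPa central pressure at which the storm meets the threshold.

944 hPa

Category 3 begins at V = 96 kt.
Required ΔP = (96/6.44)^(1/0.65) = 14.907^1.538 ≈ 63.86 hPa.
P_c ≤ 1008 − 63.86 = 944.14, so the highest integer P_c is 944 hPa.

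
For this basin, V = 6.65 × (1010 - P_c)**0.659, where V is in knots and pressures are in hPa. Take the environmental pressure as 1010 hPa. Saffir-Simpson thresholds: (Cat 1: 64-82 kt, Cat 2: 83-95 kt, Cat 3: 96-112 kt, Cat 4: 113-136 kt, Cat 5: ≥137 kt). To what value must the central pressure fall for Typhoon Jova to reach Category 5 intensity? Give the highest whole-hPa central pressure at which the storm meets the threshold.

Category 5 begins at V = 137 kt.
Required ΔP = (137/6.65)^(1/0.659) = 20.602^1.517 ≈ 98.58 hPa.
P_c ≤ 1010 − 98.58 = 911.42, so the highest integer P_c is 911 hPa.

911 hPa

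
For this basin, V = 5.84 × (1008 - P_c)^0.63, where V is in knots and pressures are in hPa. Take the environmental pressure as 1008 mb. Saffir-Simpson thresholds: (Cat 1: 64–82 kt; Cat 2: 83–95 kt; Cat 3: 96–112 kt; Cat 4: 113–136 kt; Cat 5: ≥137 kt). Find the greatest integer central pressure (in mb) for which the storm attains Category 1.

Category 1 begins at V = 64 kt.
Required ΔP = (64/5.84)^(1/0.63) = 10.959^1.587 ≈ 44.71 mb.
P_c ≤ 1008 − 44.71 = 963.29, so the highest integer P_c is 963 mb.

963 mb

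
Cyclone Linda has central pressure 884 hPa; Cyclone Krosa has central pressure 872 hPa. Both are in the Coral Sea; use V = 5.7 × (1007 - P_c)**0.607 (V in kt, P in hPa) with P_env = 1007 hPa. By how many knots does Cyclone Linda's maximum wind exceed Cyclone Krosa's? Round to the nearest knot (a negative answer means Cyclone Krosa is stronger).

Cyclone Linda: ΔP = 123; V ≈ 5.7 × 123^0.607 ≈ 105.79 kt.
Cyclone Krosa: ΔP = 135; V ≈ 5.7 × 135^0.607 ≈ 111.94 kt.
Difference ≈ 105.79 − 111.94 = -6.15 → -6 kt.

-6 kt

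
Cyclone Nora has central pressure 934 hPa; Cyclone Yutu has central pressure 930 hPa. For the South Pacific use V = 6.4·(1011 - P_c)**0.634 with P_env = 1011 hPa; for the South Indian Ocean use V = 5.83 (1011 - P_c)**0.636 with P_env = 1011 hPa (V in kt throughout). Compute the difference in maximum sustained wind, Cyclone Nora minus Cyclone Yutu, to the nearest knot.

Cyclone Nora: ΔP = 77; V ≈ 6.4 × 77^0.634 ≈ 100.51 kt.
Cyclone Yutu: ΔP = 81; V ≈ 5.83 × 81^0.636 ≈ 95.38 kt.
Difference ≈ 100.51 − 95.38 = 5.13 → 5 kt.

5 kt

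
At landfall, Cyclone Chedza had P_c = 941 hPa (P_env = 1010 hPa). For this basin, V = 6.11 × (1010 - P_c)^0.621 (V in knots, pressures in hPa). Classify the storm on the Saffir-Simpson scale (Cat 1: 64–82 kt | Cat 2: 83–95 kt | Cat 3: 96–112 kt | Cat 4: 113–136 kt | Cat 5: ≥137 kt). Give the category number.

2

ΔP = 1010 − 941 = 69 hPa.
V ≈ 6.11 × 69^0.621 = 6.11 × 13.87 ≈ 85 kt.
85 kt falls in the Category 2 band.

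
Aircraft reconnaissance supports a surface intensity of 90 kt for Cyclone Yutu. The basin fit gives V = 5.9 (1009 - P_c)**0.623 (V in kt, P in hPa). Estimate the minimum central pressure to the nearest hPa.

930 hPa

ΔP = (V / 5.9)^(1/0.623) = (90/5.9)^1.605.
90/5.9 = 15.254; 15.254^1.605 ≈ 79.34 hPa.
P_c = 1009 − 79.34 = 929.66 ≈ 930 hPa.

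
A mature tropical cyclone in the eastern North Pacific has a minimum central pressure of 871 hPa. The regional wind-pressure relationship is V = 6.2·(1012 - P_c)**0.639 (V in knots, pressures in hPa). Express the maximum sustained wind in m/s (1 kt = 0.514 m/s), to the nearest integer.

75 m/s

ΔP = 1012 − 871 = 141 hPa.
V ≈ 6.2 × 141^0.639 = 6.2 × 23.624 ≈ 146.468 kt.
146.468 × 0.514 ≈ 75.28 m/s → 75 m/s.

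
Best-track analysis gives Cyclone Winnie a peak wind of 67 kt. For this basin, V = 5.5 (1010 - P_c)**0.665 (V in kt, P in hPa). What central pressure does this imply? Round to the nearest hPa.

967 hPa

ΔP = (V / 5.5)^(1/0.665) = (67/5.5)^1.504.
67/5.5 = 12.182; 12.182^1.504 ≈ 42.92 hPa.
P_c = 1010 − 42.92 = 967.08 ≈ 967 hPa.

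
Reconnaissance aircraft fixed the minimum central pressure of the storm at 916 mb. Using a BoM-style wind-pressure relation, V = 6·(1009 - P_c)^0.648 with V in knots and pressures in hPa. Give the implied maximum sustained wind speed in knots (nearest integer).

ΔP = 1009 − 916 = 93 mb.
93^0.648 ≈ 18.862.
V ≈ 6 × 18.862 ≈ 113.2 kt.

113 kt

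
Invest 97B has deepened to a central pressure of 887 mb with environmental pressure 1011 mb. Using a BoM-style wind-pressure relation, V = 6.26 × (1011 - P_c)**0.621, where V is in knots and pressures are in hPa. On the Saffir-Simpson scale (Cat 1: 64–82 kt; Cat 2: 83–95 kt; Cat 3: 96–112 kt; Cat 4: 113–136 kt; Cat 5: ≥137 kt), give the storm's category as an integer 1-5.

4

ΔP = 1011 − 887 = 124 mb.
V ≈ 6.26 × 124^0.621 = 6.26 × 19.95 ≈ 125 kt.
125 kt falls in the Category 4 band.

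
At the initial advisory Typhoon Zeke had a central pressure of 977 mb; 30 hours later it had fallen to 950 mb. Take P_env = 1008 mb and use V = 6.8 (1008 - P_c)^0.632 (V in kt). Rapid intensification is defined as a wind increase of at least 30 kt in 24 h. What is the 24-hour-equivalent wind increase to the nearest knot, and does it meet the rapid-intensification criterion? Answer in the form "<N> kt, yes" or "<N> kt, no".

V₁: ΔP = 31, V ≈ 6.8 × 31^0.632 ≈ 59.57 kt.
V₂: ΔP = 58, V ≈ 6.8 × 58^0.632 ≈ 88.51 kt.
ΔV over 30 h = 28.94 kt → 24 h equivalent = 28.94 × 24/30 ≈ 23.15 kt.
23 kt < 30 kt ⇒ not rapid intensification.

23 kt, no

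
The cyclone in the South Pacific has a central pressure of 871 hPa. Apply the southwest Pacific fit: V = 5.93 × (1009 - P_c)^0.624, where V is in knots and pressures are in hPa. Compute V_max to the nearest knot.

128 kt

ΔP = 1009 − 871 = 138 hPa.
138^0.624 ≈ 21.641.
V ≈ 5.93 × 21.641 ≈ 128.3 kt.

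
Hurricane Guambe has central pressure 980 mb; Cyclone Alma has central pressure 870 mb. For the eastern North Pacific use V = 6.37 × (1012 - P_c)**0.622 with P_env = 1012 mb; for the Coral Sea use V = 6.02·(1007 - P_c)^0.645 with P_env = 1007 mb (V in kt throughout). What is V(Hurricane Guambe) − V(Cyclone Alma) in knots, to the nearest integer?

-89 kt

Hurricane Guambe: ΔP = 32; V ≈ 6.37 × 32^0.622 ≈ 55.00 kt.
Cyclone Alma: ΔP = 137; V ≈ 6.02 × 137^0.645 ≈ 143.81 kt.
Difference ≈ 55.00 − 143.81 = -88.81 → -89 kt.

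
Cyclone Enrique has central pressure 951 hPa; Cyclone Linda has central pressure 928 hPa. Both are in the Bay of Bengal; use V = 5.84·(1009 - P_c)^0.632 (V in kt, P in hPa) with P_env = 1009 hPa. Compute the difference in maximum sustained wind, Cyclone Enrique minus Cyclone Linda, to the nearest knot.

Cyclone Enrique: ΔP = 58; V ≈ 5.84 × 58^0.632 ≈ 76.02 kt.
Cyclone Linda: ΔP = 81; V ≈ 5.84 × 81^0.632 ≈ 93.88 kt.
Difference ≈ 76.02 − 93.88 = -17.86 → -18 kt.

-18 kt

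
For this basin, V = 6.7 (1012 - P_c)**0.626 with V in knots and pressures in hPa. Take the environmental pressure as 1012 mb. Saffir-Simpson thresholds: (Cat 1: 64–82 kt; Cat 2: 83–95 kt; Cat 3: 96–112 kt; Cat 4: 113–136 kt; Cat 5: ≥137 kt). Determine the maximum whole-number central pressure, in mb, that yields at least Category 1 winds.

975 mb

Category 1 begins at V = 64 kt.
Required ΔP = (64/6.7)^(1/0.626) = 9.552^1.597 ≈ 36.78 mb.
P_c ≤ 1012 − 36.78 = 975.22, so the highest integer P_c is 975 mb.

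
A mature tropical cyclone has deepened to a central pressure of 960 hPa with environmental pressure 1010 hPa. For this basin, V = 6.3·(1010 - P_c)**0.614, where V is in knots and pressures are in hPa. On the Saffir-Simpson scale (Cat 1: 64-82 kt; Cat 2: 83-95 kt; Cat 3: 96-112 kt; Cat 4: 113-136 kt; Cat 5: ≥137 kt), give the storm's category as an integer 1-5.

ΔP = 1010 − 960 = 50 hPa.
V ≈ 6.3 × 50^0.614 = 6.3 × 11.05 ≈ 70 kt.
70 kt falls in the Category 1 band.

1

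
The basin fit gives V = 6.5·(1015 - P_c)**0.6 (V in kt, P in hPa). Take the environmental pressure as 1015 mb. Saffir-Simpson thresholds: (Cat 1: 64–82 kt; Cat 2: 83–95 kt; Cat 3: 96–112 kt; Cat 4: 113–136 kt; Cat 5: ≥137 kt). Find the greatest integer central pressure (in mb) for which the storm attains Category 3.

Category 3 begins at V = 96 kt.
Required ΔP = (96/6.5)^(1/0.6) = 14.769^1.667 ≈ 88.91 mb.
P_c ≤ 1015 − 88.91 = 926.09, so the highest integer P_c is 926 mb.

926 mb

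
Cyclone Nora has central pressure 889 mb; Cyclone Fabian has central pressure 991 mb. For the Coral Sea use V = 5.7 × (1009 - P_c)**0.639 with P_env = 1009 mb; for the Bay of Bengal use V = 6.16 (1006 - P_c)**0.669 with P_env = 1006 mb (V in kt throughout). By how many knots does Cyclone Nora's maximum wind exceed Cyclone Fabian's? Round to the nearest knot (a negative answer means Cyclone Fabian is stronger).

Cyclone Nora: ΔP = 120; V ≈ 5.7 × 120^0.639 ≈ 121.47 kt.
Cyclone Fabian: ΔP = 15; V ≈ 6.16 × 15^0.669 ≈ 37.70 kt.
Difference ≈ 121.47 − 37.70 = 83.77 → 84 kt.

84 kt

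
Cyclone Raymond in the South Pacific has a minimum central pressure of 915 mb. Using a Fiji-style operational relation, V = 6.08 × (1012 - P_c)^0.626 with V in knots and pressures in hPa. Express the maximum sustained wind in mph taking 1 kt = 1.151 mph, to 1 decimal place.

ΔP = 1012 − 915 = 97 mb.
V ≈ 6.08 × 97^0.626 = 6.08 × 17.527 ≈ 106.567 kt.
106.567 × 1.151 ≈ 122.66 mph → 122.7 mph.

122.7 mph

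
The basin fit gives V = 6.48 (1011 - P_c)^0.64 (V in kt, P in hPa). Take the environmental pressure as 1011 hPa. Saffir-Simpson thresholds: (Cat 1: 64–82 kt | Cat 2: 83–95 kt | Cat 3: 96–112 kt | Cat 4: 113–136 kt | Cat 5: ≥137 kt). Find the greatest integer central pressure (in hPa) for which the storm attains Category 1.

975 hPa

Category 1 begins at V = 64 kt.
Required ΔP = (64/6.48)^(1/0.64) = 9.877^1.562 ≈ 35.82 hPa.
P_c ≤ 1011 − 35.82 = 975.18, so the highest integer P_c is 975 hPa.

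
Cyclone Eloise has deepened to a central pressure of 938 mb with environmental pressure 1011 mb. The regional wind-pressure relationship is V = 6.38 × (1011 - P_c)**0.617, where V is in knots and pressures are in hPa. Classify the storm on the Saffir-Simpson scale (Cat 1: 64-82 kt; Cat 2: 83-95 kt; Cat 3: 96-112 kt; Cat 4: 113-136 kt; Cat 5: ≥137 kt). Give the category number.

ΔP = 1011 − 938 = 73 mb.
V ≈ 6.38 × 73^0.617 = 6.38 × 14.11 ≈ 90 kt.
90 kt falls in the Category 2 band.

2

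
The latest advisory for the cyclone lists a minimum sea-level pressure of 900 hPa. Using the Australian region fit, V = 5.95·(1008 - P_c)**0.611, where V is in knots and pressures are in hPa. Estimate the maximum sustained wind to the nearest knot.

ΔP = 1008 − 900 = 108 hPa.
108^0.611 ≈ 17.475.
V ≈ 5.95 × 17.475 ≈ 104.0 kt.

104 kt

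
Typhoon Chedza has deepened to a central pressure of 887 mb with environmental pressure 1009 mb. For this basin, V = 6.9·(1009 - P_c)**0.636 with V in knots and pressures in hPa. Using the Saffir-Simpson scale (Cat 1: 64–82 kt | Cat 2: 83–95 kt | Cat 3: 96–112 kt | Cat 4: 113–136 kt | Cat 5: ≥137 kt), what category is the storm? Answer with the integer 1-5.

ΔP = 1009 − 887 = 122 mb.
V ≈ 6.9 × 122^0.636 = 6.9 × 21.23 ≈ 146 kt.
146 kt falls in the Category 5 band.

5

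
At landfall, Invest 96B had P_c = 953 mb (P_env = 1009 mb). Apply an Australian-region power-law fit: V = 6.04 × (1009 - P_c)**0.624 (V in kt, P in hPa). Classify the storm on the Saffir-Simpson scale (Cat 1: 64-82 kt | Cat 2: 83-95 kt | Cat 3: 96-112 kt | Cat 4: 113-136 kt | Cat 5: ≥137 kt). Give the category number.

1

ΔP = 1009 − 953 = 56 mb.
V ≈ 6.04 × 56^0.624 = 6.04 × 12.33 ≈ 74 kt.
74 kt falls in the Category 1 band.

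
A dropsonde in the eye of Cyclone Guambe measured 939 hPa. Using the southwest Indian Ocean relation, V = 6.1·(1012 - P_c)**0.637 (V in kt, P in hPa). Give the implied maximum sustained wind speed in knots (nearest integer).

ΔP = 1012 − 939 = 73 hPa.
73^0.637 ≈ 15.379.
V ≈ 6.1 × 15.379 ≈ 93.8 kt.

94 kt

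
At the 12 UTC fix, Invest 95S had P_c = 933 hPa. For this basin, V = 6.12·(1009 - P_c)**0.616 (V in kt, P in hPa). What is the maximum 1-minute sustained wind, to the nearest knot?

88 kt

ΔP = 1009 − 933 = 76 hPa.
76^0.616 ≈ 14.407.
V ≈ 6.12 × 14.407 ≈ 88.2 kt.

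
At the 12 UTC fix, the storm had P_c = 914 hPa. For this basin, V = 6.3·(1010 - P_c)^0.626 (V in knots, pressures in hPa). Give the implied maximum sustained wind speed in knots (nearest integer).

110 kt

ΔP = 1010 − 914 = 96 hPa.
96^0.626 ≈ 17.414.
V ≈ 6.3 × 17.414 ≈ 109.7 kt.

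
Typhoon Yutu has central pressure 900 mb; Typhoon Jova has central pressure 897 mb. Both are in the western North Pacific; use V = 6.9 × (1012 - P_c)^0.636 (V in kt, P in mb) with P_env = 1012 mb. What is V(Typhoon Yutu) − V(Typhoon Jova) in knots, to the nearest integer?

-2 kt

Typhoon Yutu: ΔP = 112; V ≈ 6.9 × 112^0.636 ≈ 138.72 kt.
Typhoon Jova: ΔP = 115; V ≈ 6.9 × 115^0.636 ≈ 141.08 kt.
Difference ≈ 138.72 − 141.08 = -2.36 → -2 kt.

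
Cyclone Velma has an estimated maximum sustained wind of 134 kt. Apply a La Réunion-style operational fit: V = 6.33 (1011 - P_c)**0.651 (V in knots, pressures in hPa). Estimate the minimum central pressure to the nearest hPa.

902 hPa

ΔP = (V / 6.33)^(1/0.651) = (134/6.33)^1.536.
134/6.33 = 21.169; 21.169^1.536 ≈ 108.74 hPa.
P_c = 1011 − 108.74 = 902.26 ≈ 902 hPa.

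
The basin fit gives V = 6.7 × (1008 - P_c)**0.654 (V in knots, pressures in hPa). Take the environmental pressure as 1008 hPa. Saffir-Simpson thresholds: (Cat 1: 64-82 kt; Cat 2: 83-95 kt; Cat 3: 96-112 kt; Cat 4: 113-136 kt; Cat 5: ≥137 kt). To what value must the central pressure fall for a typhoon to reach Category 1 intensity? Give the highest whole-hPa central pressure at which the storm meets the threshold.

976 hPa

Category 1 begins at V = 64 kt.
Required ΔP = (64/6.7)^(1/0.654) = 9.552^1.529 ≈ 31.52 hPa.
P_c ≤ 1008 − 31.52 = 976.48, so the highest integer P_c is 976 hPa.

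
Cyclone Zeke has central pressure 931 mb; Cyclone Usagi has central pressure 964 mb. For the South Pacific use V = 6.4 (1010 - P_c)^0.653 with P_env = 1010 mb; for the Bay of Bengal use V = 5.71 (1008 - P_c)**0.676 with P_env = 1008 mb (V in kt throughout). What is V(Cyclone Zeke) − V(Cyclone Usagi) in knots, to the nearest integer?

37 kt

Cyclone Zeke: ΔP = 79; V ≈ 6.4 × 79^0.653 ≈ 111.00 kt.
Cyclone Usagi: ΔP = 44; V ≈ 5.71 × 44^0.676 ≈ 73.72 kt.
Difference ≈ 111.00 − 73.72 = 37.28 → 37 kt.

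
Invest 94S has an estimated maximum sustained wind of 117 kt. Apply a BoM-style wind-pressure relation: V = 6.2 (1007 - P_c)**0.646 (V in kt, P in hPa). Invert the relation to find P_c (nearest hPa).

913 hPa

ΔP = (V / 6.2)^(1/0.646) = (117/6.2)^1.548.
117/6.2 = 18.871; 18.871^1.548 ≈ 94.39 hPa.
P_c = 1007 − 94.39 = 912.61 ≈ 913 hPa.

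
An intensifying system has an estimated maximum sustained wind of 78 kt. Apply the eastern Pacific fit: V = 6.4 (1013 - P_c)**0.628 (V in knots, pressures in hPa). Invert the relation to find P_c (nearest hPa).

ΔP = (V / 6.4)^(1/0.628) = (78/6.4)^1.592.
78/6.4 = 12.188; 12.188^1.592 ≈ 53.60 hPa.
P_c = 1013 − 53.60 = 959.40 ≈ 959 hPa.

959 hPa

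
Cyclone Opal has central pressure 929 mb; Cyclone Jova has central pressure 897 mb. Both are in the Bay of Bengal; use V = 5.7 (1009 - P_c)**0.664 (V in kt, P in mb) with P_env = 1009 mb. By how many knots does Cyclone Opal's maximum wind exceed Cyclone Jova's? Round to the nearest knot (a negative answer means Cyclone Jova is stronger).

Cyclone Opal: ΔP = 80; V ≈ 5.7 × 80^0.664 ≈ 104.60 kt.
Cyclone Jova: ΔP = 112; V ≈ 5.7 × 112^0.664 ≈ 130.78 kt.
Difference ≈ 104.60 − 130.78 = -26.18 → -26 kt.

-26 kt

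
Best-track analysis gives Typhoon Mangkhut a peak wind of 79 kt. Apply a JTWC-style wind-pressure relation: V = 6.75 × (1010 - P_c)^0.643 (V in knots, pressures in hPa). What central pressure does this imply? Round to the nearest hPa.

964 hPa

ΔP = (V / 6.75)^(1/0.643) = (79/6.75)^1.555.
79/6.75 = 11.704; 11.704^1.555 ≈ 45.86 hPa.
P_c = 1010 − 45.86 = 964.14 ≈ 964 hPa.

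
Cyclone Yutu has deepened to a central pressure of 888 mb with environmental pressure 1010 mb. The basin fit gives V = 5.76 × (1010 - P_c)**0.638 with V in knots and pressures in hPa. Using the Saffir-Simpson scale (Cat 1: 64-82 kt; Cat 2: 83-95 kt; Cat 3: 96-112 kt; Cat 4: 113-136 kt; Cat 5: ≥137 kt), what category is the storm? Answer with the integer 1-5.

4

ΔP = 1010 − 888 = 122 mb.
V ≈ 5.76 × 122^0.638 = 5.76 × 21.43 ≈ 123 kt.
123 kt falls in the Category 4 band.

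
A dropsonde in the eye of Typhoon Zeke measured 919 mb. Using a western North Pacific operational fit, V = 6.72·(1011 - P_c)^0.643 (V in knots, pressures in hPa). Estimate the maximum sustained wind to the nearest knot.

ΔP = 1011 − 919 = 92 mb.
92^0.643 ≈ 18.311.
V ≈ 6.72 × 18.311 ≈ 123.1 kt.

123 kt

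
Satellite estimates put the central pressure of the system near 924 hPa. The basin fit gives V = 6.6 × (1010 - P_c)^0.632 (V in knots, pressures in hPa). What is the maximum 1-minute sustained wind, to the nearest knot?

110 kt

ΔP = 1010 − 924 = 86 hPa.
86^0.632 ≈ 16.696.
V ≈ 6.6 × 16.696 ≈ 110.2 kt.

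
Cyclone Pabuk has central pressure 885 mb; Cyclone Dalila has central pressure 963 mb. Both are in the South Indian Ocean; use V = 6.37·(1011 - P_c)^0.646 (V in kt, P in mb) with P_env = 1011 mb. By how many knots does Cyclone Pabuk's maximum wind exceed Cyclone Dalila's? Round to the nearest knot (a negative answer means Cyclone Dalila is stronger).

Cyclone Pabuk: ΔP = 126; V ≈ 6.37 × 126^0.646 ≈ 144.87 kt.
Cyclone Dalila: ΔP = 48; V ≈ 6.37 × 48^0.646 ≈ 77.66 kt.
Difference ≈ 144.87 − 77.66 = 67.21 → 67 kt.

67 kt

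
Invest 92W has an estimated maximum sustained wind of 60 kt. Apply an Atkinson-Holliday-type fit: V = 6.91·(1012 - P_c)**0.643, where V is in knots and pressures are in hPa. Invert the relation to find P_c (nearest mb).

ΔP = (V / 6.91)^(1/0.643) = (60/6.91)^1.555.
60/6.91 = 8.683; 8.683^1.555 ≈ 28.83 mb.
P_c = 1012 − 28.83 = 983.17 ≈ 983 mb.

983 mb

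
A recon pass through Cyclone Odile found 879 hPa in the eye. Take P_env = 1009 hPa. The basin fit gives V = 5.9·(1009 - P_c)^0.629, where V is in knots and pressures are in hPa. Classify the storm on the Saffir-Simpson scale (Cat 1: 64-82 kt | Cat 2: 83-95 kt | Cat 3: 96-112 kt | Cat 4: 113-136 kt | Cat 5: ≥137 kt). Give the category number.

4

ΔP = 1009 − 879 = 130 hPa.
V ≈ 5.9 × 130^0.629 = 5.9 × 21.36 ≈ 126 kt.
126 kt falls in the Category 4 band.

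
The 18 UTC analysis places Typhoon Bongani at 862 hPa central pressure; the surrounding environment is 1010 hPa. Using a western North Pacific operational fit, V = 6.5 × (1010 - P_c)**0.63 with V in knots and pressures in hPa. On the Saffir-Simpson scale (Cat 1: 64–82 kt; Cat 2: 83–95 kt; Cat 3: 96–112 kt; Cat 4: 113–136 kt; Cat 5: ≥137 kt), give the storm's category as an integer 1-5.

ΔP = 1010 − 862 = 148 hPa.
V ≈ 6.5 × 148^0.63 = 6.5 × 23.30 ≈ 151 kt.
151 kt falls in the Category 5 band.

5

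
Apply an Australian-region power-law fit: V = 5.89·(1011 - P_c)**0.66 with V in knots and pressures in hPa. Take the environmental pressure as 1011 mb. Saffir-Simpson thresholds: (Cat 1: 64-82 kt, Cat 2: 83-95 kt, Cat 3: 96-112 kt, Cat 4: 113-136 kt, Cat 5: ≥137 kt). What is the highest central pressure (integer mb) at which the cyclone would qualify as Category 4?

923 mb

Category 4 begins at V = 113 kt.
Required ΔP = (113/5.89)^(1/0.66) = 19.185^1.515 ≈ 87.88 mb.
P_c ≤ 1011 − 87.88 = 923.12, so the highest integer P_c is 923 mb.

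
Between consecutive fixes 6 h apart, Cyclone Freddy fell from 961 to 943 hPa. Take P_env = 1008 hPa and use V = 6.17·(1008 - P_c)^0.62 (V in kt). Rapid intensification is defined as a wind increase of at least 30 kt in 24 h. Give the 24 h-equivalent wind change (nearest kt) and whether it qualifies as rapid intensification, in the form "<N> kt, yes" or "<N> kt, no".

V₁: ΔP = 47, V ≈ 6.17 × 47^0.62 ≈ 67.14 kt.
V₂: ΔP = 65, V ≈ 6.17 × 65^0.62 ≈ 82.09 kt.
ΔV over 6 h = 14.95 kt → 24 h equivalent = 14.95 × 24/6 ≈ 59.80 kt.
60 kt ≥ 30 kt ⇒ rapid intensification.

60 kt, yes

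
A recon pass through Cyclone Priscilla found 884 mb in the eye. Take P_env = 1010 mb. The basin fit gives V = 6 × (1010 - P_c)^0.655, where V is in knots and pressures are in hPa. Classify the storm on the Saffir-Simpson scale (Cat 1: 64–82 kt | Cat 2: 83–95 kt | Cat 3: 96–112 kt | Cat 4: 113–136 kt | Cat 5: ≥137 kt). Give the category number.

ΔP = 1010 − 884 = 126 mb.
V ≈ 6 × 126^0.655 = 6 × 23.75 ≈ 143 kt.
143 kt falls in the Category 5 band.

5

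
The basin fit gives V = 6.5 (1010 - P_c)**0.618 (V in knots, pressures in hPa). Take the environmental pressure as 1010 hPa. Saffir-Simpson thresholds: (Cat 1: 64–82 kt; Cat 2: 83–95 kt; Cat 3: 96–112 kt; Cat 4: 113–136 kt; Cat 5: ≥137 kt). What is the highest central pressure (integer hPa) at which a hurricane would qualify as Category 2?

Category 2 begins at V = 83 kt.
Required ΔP = (83/6.5)^(1/0.618) = 12.769^1.618 ≈ 61.65 hPa.
P_c ≤ 1010 − 61.65 = 948.35, so the highest integer P_c is 948 hPa.

948 hPa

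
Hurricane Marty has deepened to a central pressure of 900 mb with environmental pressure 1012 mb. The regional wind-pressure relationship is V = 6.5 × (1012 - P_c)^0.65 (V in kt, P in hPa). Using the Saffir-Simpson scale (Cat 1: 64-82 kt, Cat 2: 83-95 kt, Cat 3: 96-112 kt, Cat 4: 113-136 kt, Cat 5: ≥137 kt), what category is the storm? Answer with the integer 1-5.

ΔP = 1012 − 900 = 112 mb.
V ≈ 6.5 × 112^0.65 = 6.5 × 21.48 ≈ 140 kt.
140 kt falls in the Category 5 band.

5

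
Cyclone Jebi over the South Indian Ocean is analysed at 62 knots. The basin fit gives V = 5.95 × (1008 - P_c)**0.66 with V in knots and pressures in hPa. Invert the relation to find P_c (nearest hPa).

973 hPa

ΔP = (V / 5.95)^(1/0.66) = (62/5.95)^1.515.
62/5.95 = 10.420; 10.420^1.515 ≈ 34.85 hPa.
P_c = 1008 − 34.85 = 973.15 ≈ 973 hPa.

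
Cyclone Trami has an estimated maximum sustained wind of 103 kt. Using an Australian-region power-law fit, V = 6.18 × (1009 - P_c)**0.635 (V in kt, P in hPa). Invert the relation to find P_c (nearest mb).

925 mb

ΔP = (V / 6.18)^(1/0.635) = (103/6.18)^1.575.
103/6.18 = 16.667; 16.667^1.575 ≈ 83.98 mb.
P_c = 1009 − 83.98 = 925.02 ≈ 925 mb.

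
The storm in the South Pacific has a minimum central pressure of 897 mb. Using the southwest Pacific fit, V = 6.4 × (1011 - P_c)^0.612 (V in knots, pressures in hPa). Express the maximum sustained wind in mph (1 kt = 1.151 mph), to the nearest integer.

134 mph

ΔP = 1011 − 897 = 114 mb.
V ≈ 6.4 × 114^0.612 = 6.4 × 18.148 ≈ 116.146 kt.
116.146 × 1.151 ≈ 133.68 mph → 134 mph.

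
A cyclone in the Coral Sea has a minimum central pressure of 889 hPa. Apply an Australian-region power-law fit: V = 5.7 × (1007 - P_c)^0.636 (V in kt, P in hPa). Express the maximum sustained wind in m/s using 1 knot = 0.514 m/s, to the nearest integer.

ΔP = 1007 − 889 = 118 hPa.
V ≈ 5.7 × 118^0.636 = 5.7 × 20.783 ≈ 118.465 kt.
118.465 × 0.514 ≈ 60.89 m/s → 61 m/s.

61 m/s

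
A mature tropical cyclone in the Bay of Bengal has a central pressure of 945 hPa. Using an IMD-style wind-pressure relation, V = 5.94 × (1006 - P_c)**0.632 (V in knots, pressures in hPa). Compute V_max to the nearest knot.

80 kt

ΔP = 1006 − 945 = 61 hPa.
61^0.632 ≈ 13.438.
V ≈ 5.94 × 13.438 ≈ 79.8 kt.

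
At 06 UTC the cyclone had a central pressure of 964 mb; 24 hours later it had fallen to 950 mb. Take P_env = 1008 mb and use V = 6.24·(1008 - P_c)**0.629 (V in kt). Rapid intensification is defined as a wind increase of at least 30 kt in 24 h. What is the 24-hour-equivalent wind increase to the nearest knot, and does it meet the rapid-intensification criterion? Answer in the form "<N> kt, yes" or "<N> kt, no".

13 kt, no

V₁: ΔP = 44, V ≈ 6.24 × 44^0.629 ≈ 67.44 kt.
V₂: ΔP = 58, V ≈ 6.24 × 58^0.629 ≈ 80.24 kt.
ΔV over 24 h = 12.80 kt → 24 h equivalent = 12.80 × 24/24 ≈ 12.80 kt.
13 kt < 30 kt ⇒ not rapid intensification.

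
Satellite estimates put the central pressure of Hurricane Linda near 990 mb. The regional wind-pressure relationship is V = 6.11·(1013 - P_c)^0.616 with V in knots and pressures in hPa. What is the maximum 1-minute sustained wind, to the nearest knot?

ΔP = 1013 − 990 = 23 mb.
23^0.616 ≈ 6.900.
V ≈ 6.11 × 6.900 ≈ 42.2 kt.

42 kt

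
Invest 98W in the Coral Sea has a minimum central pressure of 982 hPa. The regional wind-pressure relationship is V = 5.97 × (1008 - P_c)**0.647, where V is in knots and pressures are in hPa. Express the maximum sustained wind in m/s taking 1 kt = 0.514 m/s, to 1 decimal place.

25.3 m/s

ΔP = 1008 − 982 = 26 hPa.
V ≈ 5.97 × 26^0.647 = 5.97 × 8.232 ≈ 49.143 kt.
49.143 × 0.514 ≈ 25.26 m/s → 25.3 m/s.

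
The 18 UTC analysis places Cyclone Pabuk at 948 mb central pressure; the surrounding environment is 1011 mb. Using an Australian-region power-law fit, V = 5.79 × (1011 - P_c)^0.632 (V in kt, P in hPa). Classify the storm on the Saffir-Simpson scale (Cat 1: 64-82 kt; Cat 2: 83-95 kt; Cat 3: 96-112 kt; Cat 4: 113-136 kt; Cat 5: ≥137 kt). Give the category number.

ΔP = 1011 − 948 = 63 mb.
V ≈ 5.79 × 63^0.632 = 5.79 × 13.71 ≈ 79 kt.
79 kt falls in the Category 1 band.

1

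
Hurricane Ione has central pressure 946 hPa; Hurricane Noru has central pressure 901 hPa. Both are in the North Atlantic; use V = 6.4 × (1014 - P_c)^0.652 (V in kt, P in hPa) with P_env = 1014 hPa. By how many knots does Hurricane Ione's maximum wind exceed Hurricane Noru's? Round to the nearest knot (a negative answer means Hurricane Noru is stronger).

Hurricane Ione: ΔP = 68; V ≈ 6.4 × 68^0.652 ≈ 100.22 kt.
Hurricane Noru: ΔP = 113; V ≈ 6.4 × 113^0.652 ≈ 139.57 kt.
Difference ≈ 100.22 − 139.57 = -39.35 → -39 kt.

-39 kt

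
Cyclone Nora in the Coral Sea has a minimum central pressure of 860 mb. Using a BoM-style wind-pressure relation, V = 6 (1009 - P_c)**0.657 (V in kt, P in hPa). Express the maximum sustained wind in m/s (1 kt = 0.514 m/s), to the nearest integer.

83 m/s

ΔP = 1009 − 860 = 149 mb.
V ≈ 6 × 149^0.657 = 6 × 26.778 ≈ 160.670 kt.
160.670 × 0.514 ≈ 82.58 m/s → 83 m/s.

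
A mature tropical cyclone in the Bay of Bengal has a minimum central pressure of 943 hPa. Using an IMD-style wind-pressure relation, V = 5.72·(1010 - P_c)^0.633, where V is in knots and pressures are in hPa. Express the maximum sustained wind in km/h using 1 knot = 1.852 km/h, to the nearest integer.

ΔP = 1010 − 943 = 67 hPa.
V ≈ 5.72 × 67^0.633 = 5.72 × 14.319 ≈ 81.903 kt.
81.903 × 1.852 ≈ 151.68 km/h → 152 km/h.

152 km/h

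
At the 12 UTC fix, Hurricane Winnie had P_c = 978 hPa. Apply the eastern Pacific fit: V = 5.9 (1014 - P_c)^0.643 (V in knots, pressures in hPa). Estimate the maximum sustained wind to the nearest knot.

ΔP = 1014 − 978 = 36 hPa.
36^0.643 ≈ 10.016.
V ≈ 5.9 × 10.016 ≈ 59.1 kt.

59 kt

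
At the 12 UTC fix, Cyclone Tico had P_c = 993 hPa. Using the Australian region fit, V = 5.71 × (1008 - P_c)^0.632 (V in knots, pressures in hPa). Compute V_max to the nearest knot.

ΔP = 1008 − 993 = 15 hPa.
15^0.632 ≈ 5.537.
V ≈ 5.71 × 5.537 ≈ 31.6 kt.

32 kt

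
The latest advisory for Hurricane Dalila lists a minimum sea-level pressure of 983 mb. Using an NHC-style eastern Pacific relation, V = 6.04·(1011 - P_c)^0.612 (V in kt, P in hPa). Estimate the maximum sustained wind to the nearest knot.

ΔP = 1011 − 983 = 28 mb.
28^0.612 ≈ 7.685.
V ≈ 6.04 × 7.685 ≈ 46.4 kt.

46 kt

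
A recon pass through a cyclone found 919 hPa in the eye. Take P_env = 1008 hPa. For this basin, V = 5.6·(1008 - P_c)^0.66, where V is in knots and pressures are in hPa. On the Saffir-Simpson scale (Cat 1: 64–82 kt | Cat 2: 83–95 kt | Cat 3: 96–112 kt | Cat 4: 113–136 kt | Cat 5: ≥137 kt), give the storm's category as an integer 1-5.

ΔP = 1008 − 919 = 89 hPa.
V ≈ 5.6 × 89^0.66 = 5.6 × 19.35 ≈ 108 kt.
108 kt falls in the Category 3 band.

3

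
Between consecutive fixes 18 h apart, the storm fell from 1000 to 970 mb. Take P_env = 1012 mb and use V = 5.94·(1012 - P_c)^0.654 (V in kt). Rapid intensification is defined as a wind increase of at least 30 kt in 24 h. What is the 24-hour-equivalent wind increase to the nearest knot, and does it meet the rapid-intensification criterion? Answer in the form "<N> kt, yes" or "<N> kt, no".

V₁: ΔP = 12, V ≈ 5.94 × 12^0.654 ≈ 30.17 kt.
V₂: ΔP = 42, V ≈ 5.94 × 42^0.654 ≈ 68.45 kt.
ΔV over 18 h = 38.28 kt → 24 h equivalent = 38.28 × 24/18 ≈ 51.04 kt.
51 kt ≥ 30 kt ⇒ rapid intensification.

51 kt, yes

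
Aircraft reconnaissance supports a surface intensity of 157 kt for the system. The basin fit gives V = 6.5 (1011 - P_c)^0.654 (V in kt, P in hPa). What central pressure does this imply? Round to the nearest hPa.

881 hPa

ΔP = (V / 6.5)^(1/0.654) = (157/6.5)^1.529.
157/6.5 = 24.154; 24.154^1.529 ≈ 130.21 hPa.
P_c = 1011 − 130.21 = 880.79 ≈ 881 hPa.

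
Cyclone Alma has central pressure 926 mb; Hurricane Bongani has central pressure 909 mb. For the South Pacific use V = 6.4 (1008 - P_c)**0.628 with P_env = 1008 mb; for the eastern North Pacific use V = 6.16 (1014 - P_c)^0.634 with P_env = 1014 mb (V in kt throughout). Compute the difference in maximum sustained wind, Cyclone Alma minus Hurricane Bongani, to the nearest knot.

-16 kt

Cyclone Alma: ΔP = 82; V ≈ 6.4 × 82^0.628 ≈ 101.87 kt.
Hurricane Bongani: ΔP = 105; V ≈ 6.16 × 105^0.634 ≈ 117.76 kt.
Difference ≈ 101.87 − 117.76 = -15.89 → -16 kt.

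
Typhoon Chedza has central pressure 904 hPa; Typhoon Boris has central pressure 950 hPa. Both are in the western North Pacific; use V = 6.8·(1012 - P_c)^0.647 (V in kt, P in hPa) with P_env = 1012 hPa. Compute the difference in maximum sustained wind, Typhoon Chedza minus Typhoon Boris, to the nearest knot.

42 kt

Typhoon Chedza: ΔP = 108; V ≈ 6.8 × 108^0.647 ≈ 140.65 kt.
Typhoon Boris: ΔP = 62; V ≈ 6.8 × 62^0.647 ≈ 98.22 kt.
Difference ≈ 140.65 − 98.22 = 42.43 → 42 kt.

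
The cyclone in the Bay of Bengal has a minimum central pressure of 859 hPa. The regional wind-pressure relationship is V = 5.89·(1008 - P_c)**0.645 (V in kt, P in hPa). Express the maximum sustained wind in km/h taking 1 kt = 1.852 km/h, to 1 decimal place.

ΔP = 1008 − 859 = 149 hPa.
V ≈ 5.89 × 149^0.645 = 5.89 × 25.218 ≈ 148.532 kt.
148.532 × 1.852 ≈ 275.08 km/h → 275.1 km/h.

275.1 km/h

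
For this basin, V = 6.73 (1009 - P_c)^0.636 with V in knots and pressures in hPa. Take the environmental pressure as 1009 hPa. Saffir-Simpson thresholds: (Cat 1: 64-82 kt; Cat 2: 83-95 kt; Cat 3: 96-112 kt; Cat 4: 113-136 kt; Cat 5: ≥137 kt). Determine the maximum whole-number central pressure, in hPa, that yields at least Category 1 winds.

Category 1 begins at V = 64 kt.
Required ΔP = (64/6.73)^(1/0.636) = 9.510^1.572 ≈ 34.51 hPa.
P_c ≤ 1009 − 34.51 = 974.49, so the highest integer P_c is 974 hPa.

974 hPa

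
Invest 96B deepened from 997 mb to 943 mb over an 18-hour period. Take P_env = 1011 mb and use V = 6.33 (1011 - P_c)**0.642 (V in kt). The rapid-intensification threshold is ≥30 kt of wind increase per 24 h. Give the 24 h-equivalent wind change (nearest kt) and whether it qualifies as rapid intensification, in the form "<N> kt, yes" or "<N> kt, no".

V₁: ΔP = 14, V ≈ 6.33 × 14^0.642 ≈ 34.45 kt.
V₂: ΔP = 68, V ≈ 6.33 × 68^0.642 ≈ 95.03 kt.
ΔV over 18 h = 60.58 kt → 24 h equivalent = 60.58 × 24/18 ≈ 80.77 kt.
81 kt ≥ 30 kt ⇒ rapid intensification.

81 kt, yes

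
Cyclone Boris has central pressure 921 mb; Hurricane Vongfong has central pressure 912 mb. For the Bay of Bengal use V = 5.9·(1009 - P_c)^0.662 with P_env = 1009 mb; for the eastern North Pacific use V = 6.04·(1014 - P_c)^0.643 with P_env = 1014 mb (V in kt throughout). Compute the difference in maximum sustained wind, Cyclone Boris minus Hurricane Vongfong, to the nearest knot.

-4 kt

Cyclone Boris: ΔP = 88; V ≈ 5.9 × 88^0.662 ≈ 114.31 kt.
Hurricane Vongfong: ΔP = 102; V ≈ 6.04 × 102^0.643 ≈ 118.19 kt.
Difference ≈ 114.31 − 118.19 = -3.88 → -4 kt.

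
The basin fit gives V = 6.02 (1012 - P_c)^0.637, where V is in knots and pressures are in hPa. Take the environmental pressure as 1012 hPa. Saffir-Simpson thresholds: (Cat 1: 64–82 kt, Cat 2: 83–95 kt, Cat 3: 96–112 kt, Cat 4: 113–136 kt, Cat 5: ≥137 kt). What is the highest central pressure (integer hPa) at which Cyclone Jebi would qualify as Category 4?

Category 4 begins at V = 113 kt.
Required ΔP = (113/6.02)^(1/0.637) = 18.771^1.570 ≈ 99.81 hPa.
P_c ≤ 1012 − 99.81 = 912.19, so the highest integer P_c is 912 hPa.

912 hPa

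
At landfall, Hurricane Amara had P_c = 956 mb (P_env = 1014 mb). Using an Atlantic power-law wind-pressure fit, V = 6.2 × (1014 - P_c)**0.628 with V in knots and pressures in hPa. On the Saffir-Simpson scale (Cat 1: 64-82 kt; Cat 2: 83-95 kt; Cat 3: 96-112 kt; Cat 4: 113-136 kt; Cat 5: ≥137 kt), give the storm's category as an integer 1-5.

1

ΔP = 1014 − 956 = 58 mb.
V ≈ 6.2 × 58^0.628 = 6.2 × 12.81 ≈ 79 kt.
79 kt falls in the Category 1 band.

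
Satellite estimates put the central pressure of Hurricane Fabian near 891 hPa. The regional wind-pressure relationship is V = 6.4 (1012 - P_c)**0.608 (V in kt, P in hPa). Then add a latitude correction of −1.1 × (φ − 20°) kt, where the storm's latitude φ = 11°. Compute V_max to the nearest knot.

ΔP = 1012 − 891 = 121 hPa.
121^0.608 ≈ 18.464.
V ≈ 6.4 × 18.464 ≈ 118.2 kt.
Latitude correction: −1.1 × (11 − 20) = 9.9 kt.
Corrected V ≈ 128.1 kt → 128 kt.

128 kt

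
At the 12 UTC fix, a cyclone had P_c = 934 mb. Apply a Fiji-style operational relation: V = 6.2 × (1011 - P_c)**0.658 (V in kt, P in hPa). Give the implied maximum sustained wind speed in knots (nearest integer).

ΔP = 1011 − 934 = 77 mb.
77^0.658 ≈ 17.431.
V ≈ 6.2 × 17.431 ≈ 108.1 kt.

108 kt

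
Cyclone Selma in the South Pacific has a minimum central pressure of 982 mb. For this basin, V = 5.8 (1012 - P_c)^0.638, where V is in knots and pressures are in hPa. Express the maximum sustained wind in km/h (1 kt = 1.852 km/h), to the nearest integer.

ΔP = 1012 − 982 = 30 mb.
V ≈ 5.8 × 30^0.638 = 5.8 × 8.758 ≈ 50.796 kt.
50.796 × 1.852 ≈ 94.07 km/h → 94 km/h.

94 km/h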